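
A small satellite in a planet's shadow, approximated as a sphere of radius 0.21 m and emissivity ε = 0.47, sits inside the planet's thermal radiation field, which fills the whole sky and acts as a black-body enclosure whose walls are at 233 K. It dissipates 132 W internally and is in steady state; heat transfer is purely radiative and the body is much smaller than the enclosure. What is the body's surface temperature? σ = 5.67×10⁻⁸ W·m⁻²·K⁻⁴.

For a small grey body in a large enclosure, net radiated power = εσA(T⁴ − T_w⁴).
Steady state: P = εσA(T⁴ − T_w⁴) with A = 4πr² = 0.5542 m².
T⁴ = P/(εσA) + T_w⁴ = 132/(0.47·5.67×10⁻⁸·0.5542) + (233)⁴
    = 8.938×10⁹ + 2.947×10⁹ = 1.189×10¹⁰ K⁴.

T ≈ 330 K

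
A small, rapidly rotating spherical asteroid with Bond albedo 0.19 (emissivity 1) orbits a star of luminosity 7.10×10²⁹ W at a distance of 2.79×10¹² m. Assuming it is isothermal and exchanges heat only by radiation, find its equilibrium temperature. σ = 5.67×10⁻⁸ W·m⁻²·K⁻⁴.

T ≈ 401 K

First find the stellar flux at distance d: S = L/(4πd²) = 7.10×10²⁹/(4π·(2.79×10¹²)²) = 7258 W/m².
For an isothermal sphere, absorbed (1−a)S·πr² = emitted σ·4πr²·T⁴, so T⁴ = (1−a)S/(4σ).
T⁴ = 0.810·7258/(4·5.67×10⁻⁸) = 2.592×10¹⁰ K⁴.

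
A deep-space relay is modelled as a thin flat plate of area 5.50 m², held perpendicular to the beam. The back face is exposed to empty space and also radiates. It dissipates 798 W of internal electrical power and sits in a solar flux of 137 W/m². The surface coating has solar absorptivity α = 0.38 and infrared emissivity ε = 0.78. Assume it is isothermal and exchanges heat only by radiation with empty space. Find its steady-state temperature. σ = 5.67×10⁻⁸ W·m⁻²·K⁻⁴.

T ≈ 217 K

At steady state, absorbed solar power + internal power = radiated power.
Absorbed: α·S·A_cross = 0.38·137·5.500 = 286.3 W (cross-section A).
Total input = 286.3 + 798 = 1084 W.
Radiated: εσ·A_surf·T⁴ with A_surf = 2A = 11.00 m².
T⁴ = 1084/(0.78·5.67×10⁻⁸·11.00) = 2.229×10⁹ K⁴.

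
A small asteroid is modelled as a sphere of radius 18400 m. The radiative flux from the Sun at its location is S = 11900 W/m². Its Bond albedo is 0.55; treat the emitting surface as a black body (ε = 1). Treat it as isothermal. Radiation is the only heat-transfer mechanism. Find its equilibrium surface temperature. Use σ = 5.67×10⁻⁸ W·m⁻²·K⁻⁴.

At equilibrium, absorbed power = emitted power.
Absorbing cross-section = πr² = 1.064×10⁹ m²; emitting surface = 4πr² = 4.254×10⁹ m² (ratio 4).
(1−a)S·A_cross = εσ·A_surf·T⁴  ⇒  T⁴ = (1−a)S/(4σ).
T⁴ = 0.450·11900/(4·5.67×10⁻⁸) = 2.361×10¹⁰ K⁴.
T = (2.361×10¹⁰)^(1/4).

T ≈ 392 K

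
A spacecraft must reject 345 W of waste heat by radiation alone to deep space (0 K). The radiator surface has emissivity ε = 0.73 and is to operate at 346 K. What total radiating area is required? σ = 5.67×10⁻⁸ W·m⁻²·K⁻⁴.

P = εσA T⁴ ⇒ A = P/(εσT⁴).
T⁴ = 1.433×10¹⁰ K⁴.
A = 345/(0.73 × 5.67×10⁻⁸ × 1.433×10¹⁰).

A ≈ 0.582 m²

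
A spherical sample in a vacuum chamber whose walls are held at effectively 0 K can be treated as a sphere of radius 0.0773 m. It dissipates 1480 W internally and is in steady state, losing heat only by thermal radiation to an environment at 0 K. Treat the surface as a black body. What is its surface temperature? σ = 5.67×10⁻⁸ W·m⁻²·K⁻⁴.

T ≈ 768 K

Steady state: internal power = radiated power, P = εσA T⁴.
Radiating area A = 4πr² = 0.07509 m².
T⁴ = P/(εσA) = 1480/(1.0·5.67×10⁻⁸·0.07509) = 3.476×10¹¹ K⁴.
T = (3.476×10¹¹)^(1/4).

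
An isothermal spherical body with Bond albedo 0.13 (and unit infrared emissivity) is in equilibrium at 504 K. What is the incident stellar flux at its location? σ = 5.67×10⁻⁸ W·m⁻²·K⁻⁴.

S ≈ 16800 W/m²

(1−a)S·πr² = σ·4πr²·T⁴ ⇒ S = 4σT⁴/(1−a).
S = 4·5.67×10⁻⁸·6.452×10¹⁰/0.870.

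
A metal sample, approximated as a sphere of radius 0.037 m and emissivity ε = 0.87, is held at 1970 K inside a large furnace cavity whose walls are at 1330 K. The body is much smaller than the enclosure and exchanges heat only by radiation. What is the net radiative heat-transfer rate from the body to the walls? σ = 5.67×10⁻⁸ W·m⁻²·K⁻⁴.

For a small grey body in a large enclosure: P_net = εσA(T_body⁴ − T_wall⁴).
A = 4πr² = 0.01720 m²; T_body⁴ − T_wall⁴ = 1.506×10¹³ − 3.129×10¹² = 1.193×10¹³ K⁴.
|P_net| = 0.87·5.67×10⁻⁸·0.01720·1.193×10¹³.

P_net ≈ 10100 W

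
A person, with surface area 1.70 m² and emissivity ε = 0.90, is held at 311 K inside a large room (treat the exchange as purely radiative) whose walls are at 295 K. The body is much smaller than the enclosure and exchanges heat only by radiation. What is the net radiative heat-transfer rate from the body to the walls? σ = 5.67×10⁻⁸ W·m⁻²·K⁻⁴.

P_net ≈ 155 W

For a small grey body in a large enclosure: P_net = εσA(T_body⁴ − T_wall⁴).
A = 1.70 m²; T_body⁴ − T_wall⁴ = 9.355×10⁹ − 7.573×10⁹ = 1.782×10⁹ K⁴.
|P_net| = 0.90·5.67×10⁻⁸·1.700·1.782×10⁹.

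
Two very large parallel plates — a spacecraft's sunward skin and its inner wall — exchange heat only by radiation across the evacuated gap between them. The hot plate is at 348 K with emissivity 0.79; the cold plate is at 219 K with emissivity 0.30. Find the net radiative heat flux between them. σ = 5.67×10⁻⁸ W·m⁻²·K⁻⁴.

For two infinite grey parallel plates, q = σ(T₁⁴ − T₂⁴)/(1/ε₁ + 1/ε₂ − 1).
T₁⁴ − T₂⁴ = 1.467×10¹⁰ − 2.300×10⁹ = 1.237×10¹⁰ K⁴.
1/ε₁ + 1/ε₂ − 1 = 1.266 + 3.333 − 1 = 3.599.
q = 5.67×10⁻⁸ × 1.237×10¹⁰ / 3.599.

q ≈ 195 W/m²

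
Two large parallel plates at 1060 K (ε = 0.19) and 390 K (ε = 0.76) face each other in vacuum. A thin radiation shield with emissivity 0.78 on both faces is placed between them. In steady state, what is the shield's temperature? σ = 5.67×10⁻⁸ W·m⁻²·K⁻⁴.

In steady state the net flux on the hot side equals that on the cold side.
σ(T₁⁴−T_s⁴)/D₁ = σ(T_s⁴−T₂⁴)/D₂, with D₁ = 1/ε₁+1/ε_s−1 = 5.545, D₂ = 1/ε_s+1/ε₂−1 = 1.598.
Solve for T_s⁴: T_s⁴ = (D₂·T₁⁴ + D₁·T₂⁴)/(D₁+D₂) = 3.004×10¹¹ K⁴.

T_s ≈ 740 K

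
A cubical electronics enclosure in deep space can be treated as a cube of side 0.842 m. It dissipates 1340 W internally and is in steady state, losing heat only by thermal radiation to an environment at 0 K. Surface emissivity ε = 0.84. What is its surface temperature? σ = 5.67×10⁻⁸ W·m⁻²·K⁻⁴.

T ≈ 285 K

Steady state: internal power = radiated power, P = εσA T⁴.
Radiating area A = 6L² = 4.254 m².
T⁴ = P/(εσA) = 1340/(0.84·5.67×10⁻⁸·4.254) = 6.614×10⁹ K⁴.
T = (6.614×10⁹)^(1/4).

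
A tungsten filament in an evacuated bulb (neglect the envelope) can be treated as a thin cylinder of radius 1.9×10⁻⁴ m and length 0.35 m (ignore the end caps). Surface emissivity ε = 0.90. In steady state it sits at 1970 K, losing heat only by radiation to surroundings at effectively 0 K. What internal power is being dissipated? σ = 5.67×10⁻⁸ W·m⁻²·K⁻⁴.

P ≈ 321 W

Steady state: P = εσA T⁴.
A = 2πrL = 4.178×10⁻⁴ m²; T⁴ = (1970)⁴ = 1.506×10¹³ K⁴.
P = 0.90 × 5.67×10⁻⁸ × 4.178×10⁻⁴ × 1.506×10¹³.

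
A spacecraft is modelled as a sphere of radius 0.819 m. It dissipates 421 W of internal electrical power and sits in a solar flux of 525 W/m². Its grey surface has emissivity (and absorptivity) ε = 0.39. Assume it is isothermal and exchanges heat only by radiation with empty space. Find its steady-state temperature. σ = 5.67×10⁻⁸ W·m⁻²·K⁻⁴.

T ≈ 260 K

At steady state, absorbed solar power + internal power = radiated power.
Absorbed: α·S·A_cross = 0.39·525·2.107 = 431.5 W (cross-section πr²).
Total input = 431.5 + 421 = 852.5 W.
Radiated: εσ·A_surf·T⁴ with A_surf = 4πr² = 8.429 m².
T⁴ = 852.5/(0.39·5.67×10⁻⁸·8.429) = 4.574×10⁹ K⁴.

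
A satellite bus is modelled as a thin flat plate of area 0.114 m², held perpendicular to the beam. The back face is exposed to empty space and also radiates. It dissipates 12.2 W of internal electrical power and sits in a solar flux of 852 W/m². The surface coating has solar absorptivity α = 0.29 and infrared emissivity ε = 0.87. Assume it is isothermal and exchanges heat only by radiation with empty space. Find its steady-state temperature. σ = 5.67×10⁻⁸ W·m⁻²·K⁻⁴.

T ≈ 245 K

At steady state, absorbed solar power + internal power = radiated power.
Absorbed: α·S·A_cross = 0.29·852·0.1140 = 28.17 W (cross-section A).
Total input = 28.17 + 12.2 = 40.37 W.
Radiated: εσ·A_surf·T⁴ with A_surf = 2A = 0.2280 m².
T⁴ = 40.37/(0.87·5.67×10⁻⁸·0.2280) = 3.589×10⁹ K⁴.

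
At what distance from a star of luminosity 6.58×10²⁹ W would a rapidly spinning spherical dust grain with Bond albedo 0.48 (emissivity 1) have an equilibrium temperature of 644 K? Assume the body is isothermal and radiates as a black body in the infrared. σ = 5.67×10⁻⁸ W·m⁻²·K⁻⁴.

For an isothermal black-emitting sphere, (1−a)S·πr² = σ·4πr²·T⁴ ⇒ S = 4σT⁴/(1−a).
S = 4·5.67×10⁻⁸·(644)⁴/0.520 = 75020 W/m².
Flux falls as S = L/(4πd²), so d = √(L/(4πS)) = √(6.58×10²⁹/(4π·75020)).

d ≈ 8.35×10¹¹ m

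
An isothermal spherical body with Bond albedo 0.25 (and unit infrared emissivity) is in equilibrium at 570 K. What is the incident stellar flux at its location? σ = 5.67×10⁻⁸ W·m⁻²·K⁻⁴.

S ≈ 31900 W/m²

(1−a)S·πr² = σ·4πr²·T⁴ ⇒ S = 4σT⁴/(1−a).
S = 4·5.67×10⁻⁸·1.056×10¹¹/0.750.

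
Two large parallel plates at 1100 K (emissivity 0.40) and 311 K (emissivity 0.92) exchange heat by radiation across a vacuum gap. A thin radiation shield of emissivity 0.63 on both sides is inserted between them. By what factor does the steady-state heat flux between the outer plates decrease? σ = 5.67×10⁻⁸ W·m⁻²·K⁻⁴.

factor ≈ 1.84

Without shield: q₀ = σΔ(T⁴)/(1/ε₁+1/ε₂−1) with denominator 2.587.
With shield the two gaps are in series; the resistances add: (1/ε₁+1/ε_s−1)+(1/ε_s+1/ε₂−1) = 3.087+1.674 = 4.762.
Heat-flux ratio q₀/q = 4.762/2.587.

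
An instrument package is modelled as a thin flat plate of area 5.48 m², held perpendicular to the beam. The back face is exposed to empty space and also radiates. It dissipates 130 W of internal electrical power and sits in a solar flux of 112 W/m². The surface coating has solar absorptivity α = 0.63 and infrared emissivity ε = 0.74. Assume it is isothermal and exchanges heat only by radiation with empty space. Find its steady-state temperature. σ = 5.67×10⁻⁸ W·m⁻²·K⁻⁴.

T ≈ 183 K

At steady state, absorbed solar power + internal power = radiated power.
Absorbed: α·S·A_cross = 0.63·112·5.480 = 386.7 W (cross-section A).
Total input = 386.7 + 130 = 516.7 W.
Radiated: εσ·A_surf·T⁴ with A_surf = 2A = 10.96 m².
T⁴ = 516.7/(0.74·5.67×10⁻⁸·10.96) = 1.124×10⁹ K⁴.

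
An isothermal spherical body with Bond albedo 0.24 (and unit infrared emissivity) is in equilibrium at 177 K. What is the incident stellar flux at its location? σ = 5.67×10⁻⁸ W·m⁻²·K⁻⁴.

(1−a)S·πr² = σ·4πr²·T⁴ ⇒ S = 4σT⁴/(1−a).
S = 4·5.67×10⁻⁸·9.815×10⁸/0.760.

S ≈ 293 W/m²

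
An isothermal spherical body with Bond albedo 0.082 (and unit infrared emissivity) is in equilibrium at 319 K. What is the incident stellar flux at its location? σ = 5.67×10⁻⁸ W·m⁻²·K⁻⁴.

(1−a)S·πr² = σ·4πr²·T⁴ ⇒ S = 4σT⁴/(1−a).
S = 4·5.67×10⁻⁸·1.036×10¹⁰/0.918.

S ≈ 2560 W/m²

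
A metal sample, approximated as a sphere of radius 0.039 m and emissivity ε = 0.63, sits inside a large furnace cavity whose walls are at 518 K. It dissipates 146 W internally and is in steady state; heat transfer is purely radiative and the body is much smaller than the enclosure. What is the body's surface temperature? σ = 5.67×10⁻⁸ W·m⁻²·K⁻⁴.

T ≈ 731 K

For a small grey body in a large enclosure, net radiated power = εσA(T⁴ − T_w⁴).
Steady state: P = εσA(T⁴ − T_w⁴) with A = 4πr² = 0.01911 m².
T⁴ = P/(εσA) + T_w⁴ = 146/(0.63·5.67×10⁻⁸·0.01911) + (518)⁴
    = 2.138×10¹¹ + 7.200×10¹⁰ = 2.858×10¹¹ K⁴.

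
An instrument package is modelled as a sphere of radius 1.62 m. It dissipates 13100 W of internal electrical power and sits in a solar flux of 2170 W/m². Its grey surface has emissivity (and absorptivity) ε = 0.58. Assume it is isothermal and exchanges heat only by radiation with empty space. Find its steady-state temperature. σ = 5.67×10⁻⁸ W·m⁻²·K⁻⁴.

T ≈ 384 K

At steady state, absorbed solar power + internal power = radiated power.
Absorbed: α·S·A_cross = 0.58·2170·8.245 = 10380 W (cross-section πr²).
Total input = 10380 + 13100 = 23480 W.
Radiated: εσ·A_surf·T⁴ with A_surf = 4πr² = 32.98 m².
T⁴ = 23480/(0.58·5.67×10⁻⁸·32.98) = 2.165×10¹⁰ K⁴.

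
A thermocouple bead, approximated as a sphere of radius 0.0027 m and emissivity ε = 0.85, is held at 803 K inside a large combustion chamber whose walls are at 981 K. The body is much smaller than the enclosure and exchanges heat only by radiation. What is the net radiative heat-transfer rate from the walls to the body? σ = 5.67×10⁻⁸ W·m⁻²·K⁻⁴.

For a small grey body in a large enclosure: P_net = εσA(T_body⁴ − T_wall⁴).
A = 4πr² = 9.161×10⁻⁵ m²; T_body⁴ − T_wall⁴ = 4.158×10¹¹ − 9.261×10¹¹ = -5.104×10¹¹ K⁴.
|P_net| = 0.85·5.67×10⁻⁸·9.161×10⁻⁵·5.104×10¹¹.

P_net ≈ 2.25 W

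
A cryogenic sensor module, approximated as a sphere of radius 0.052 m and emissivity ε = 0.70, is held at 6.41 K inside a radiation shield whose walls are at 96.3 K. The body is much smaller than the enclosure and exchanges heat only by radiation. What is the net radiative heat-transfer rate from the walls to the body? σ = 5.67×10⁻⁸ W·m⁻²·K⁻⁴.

P_net ≈ 0.116 W

For a small grey body in a large enclosure: P_net = εσA(T_body⁴ − T_wall⁴).
A = 4πr² = 0.03398 m²; T_body⁴ − T_wall⁴ = 1688 − 8.600×10⁷ = -8.600×10⁷ K⁴.
|P_net| = 0.70·5.67×10⁻⁸·0.03398·8.600×10⁷.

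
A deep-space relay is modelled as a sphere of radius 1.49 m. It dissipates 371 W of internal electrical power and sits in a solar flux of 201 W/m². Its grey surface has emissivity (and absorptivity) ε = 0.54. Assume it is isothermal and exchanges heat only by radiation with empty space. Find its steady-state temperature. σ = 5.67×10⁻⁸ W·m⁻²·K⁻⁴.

At steady state, absorbed solar power + internal power = radiated power.
Absorbed: α·S·A_cross = 0.54·201·6.975 = 757.0 W (cross-section πr²).
Total input = 757.0 + 371 = 1128 W.
Radiated: εσ·A_surf·T⁴ with A_surf = 4πr² = 27.90 m².
T⁴ = 1128/(0.54·5.67×10⁻⁸·27.90) = 1.321×10⁹ K⁴.

T ≈ 191 K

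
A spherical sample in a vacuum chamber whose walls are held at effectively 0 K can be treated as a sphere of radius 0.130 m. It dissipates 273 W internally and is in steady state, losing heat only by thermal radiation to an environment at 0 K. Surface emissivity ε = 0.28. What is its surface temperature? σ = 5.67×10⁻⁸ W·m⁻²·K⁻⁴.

T ≈ 533 K

Steady state: internal power = radiated power, P = εσA T⁴.
Radiating area A = 4πr² = 0.2124 m².
T⁴ = P/(εσA) = 273/(0.28·5.67×10⁻⁸·0.2124) = 8.097×10¹⁰ K⁴.
T = (8.097×10¹⁰)^(1/4).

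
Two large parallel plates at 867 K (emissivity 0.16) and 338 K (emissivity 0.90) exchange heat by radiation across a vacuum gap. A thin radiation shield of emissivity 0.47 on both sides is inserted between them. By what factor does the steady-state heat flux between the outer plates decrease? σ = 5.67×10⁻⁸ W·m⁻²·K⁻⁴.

Without shield: q₀ = σΔ(T⁴)/(1/ε₁+1/ε₂−1) with denominator 6.361.
With shield the two gaps are in series; the resistances add: (1/ε₁+1/ε_s−1)+(1/ε_s+1/ε₂−1) = 7.378+2.239 = 9.616.
Heat-flux ratio q₀/q = 9.616/6.361.

factor ≈ 1.51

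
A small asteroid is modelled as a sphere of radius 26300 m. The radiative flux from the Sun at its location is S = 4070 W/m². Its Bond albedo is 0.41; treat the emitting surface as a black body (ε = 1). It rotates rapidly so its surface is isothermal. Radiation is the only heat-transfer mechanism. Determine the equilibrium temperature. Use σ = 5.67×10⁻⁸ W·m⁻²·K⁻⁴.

T ≈ 321 K

At equilibrium, absorbed power = emitted power.
Absorbing cross-section = πr² = 2.173×10⁹ m²; emitting surface = 4πr² = 8.692×10⁹ m² (ratio 4).
(1−a)S·A_cross = εσ·A_surf·T⁴  ⇒  T⁴ = (1−a)S/(4σ).
T⁴ = 0.590·4070/(4·5.67×10⁻⁸) = 1.059×10¹⁰ K⁴.
T = (1.059×10¹⁰)^(1/4).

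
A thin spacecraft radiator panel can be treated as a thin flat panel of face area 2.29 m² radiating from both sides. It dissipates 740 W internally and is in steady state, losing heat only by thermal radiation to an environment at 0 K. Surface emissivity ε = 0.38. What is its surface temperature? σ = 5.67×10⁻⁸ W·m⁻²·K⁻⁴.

T ≈ 294 K

Steady state: internal power = radiated power, P = εσA T⁴.
Radiating area A = 2·2.29 = 4.580 m².
T⁴ = P/(εσA) = 740/(0.38·5.67×10⁻⁸·4.580) = 7.499×10⁹ K⁴.
T = (7.499×10⁹)^(1/4).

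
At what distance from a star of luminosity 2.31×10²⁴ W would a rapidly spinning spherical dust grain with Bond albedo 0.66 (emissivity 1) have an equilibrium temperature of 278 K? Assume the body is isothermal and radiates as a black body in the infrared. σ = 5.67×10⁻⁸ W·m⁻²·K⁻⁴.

d ≈ 6.79×10⁹ m

For an isothermal black-emitting sphere, (1−a)S·πr² = σ·4πr²·T⁴ ⇒ S = 4σT⁴/(1−a).
S = 4·5.67×10⁻⁸·(278)⁴/0.340 = 3984 W/m².
Flux falls as S = L/(4πd²), so d = √(L/(4πS)) = √(2.31×10²⁴/(4π·3984)).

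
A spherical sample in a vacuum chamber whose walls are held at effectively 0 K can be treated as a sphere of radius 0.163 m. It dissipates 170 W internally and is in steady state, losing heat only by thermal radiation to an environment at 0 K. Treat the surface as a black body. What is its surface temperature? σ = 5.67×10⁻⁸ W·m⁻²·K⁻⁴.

T ≈ 308 K

Steady state: internal power = radiated power, P = εσA T⁴.
Radiating area A = 4πr² = 0.3339 m².
T⁴ = P/(εσA) = 170/(1.0·5.67×10⁻⁸·0.3339) = 8.980×10⁹ K⁴.
T = (8.980×10⁹)^(1/4).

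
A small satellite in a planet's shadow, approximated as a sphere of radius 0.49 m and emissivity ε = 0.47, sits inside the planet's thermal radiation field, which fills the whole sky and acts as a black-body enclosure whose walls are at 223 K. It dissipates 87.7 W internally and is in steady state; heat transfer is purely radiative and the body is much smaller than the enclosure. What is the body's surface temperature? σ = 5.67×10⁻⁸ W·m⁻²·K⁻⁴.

For a small grey body in a large enclosure, net radiated power = εσA(T⁴ − T_w⁴).
Steady state: P = εσA(T⁴ − T_w⁴) with A = 4πr² = 3.017 m².
T⁴ = P/(εσA) + T_w⁴ = 87.7/(0.47·5.67×10⁻⁸·3.017) + (223)⁴
    = 1.091×10⁹ + 2.473×10⁹ = 3.564×10⁹ K⁴.

T ≈ 244 K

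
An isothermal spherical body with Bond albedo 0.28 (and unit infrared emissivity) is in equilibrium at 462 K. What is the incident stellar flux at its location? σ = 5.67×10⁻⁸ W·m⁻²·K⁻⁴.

(1−a)S·πr² = σ·4πr²·T⁴ ⇒ S = 4σT⁴/(1−a).
S = 4·5.67×10⁻⁸·4.556×10¹⁰/0.720.

S ≈ 14400 W/m²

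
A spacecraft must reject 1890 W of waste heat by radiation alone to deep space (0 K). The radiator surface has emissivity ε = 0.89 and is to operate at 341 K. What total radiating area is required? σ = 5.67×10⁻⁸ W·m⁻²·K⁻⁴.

A ≈ 2.77 m²

P = εσA T⁴ ⇒ A = P/(εσT⁴).
T⁴ = 1.352×10¹⁰ K⁴.
A = 1890/(0.89 × 5.67×10⁻⁸ × 1.352×10¹⁰).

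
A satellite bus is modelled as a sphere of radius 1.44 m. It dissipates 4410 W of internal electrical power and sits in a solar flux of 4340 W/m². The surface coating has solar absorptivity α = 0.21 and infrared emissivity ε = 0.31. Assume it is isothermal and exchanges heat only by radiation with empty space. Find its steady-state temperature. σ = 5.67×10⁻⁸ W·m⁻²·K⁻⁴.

At steady state, absorbed solar power + internal power = radiated power.
Absorbed: α·S·A_cross = 0.21·4340·6.514 = 5937 W (cross-section πr²).
Total input = 5937 + 4410 = 10350 W.
Radiated: εσ·A_surf·T⁴ with A_surf = 4πr² = 26.06 m².
T⁴ = 10350/(0.31·5.67×10⁻⁸·26.06) = 2.259×10¹⁰ K⁴.

T ≈ 388 K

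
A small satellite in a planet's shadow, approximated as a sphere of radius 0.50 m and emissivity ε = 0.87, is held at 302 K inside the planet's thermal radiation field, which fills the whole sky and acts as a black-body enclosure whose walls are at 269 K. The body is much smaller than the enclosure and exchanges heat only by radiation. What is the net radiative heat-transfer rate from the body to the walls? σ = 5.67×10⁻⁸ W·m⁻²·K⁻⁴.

P_net ≈ 478 W

For a small grey body in a large enclosure: P_net = εσA(T_body⁴ − T_wall⁴).
A = 4πr² = 3.142 m²; T_body⁴ − T_wall⁴ = 8.318×10⁹ − 5.236×10⁹ = 3.082×10⁹ K⁴.
|P_net| = 0.87·5.67×10⁻⁸·3.142·3.082×10⁹.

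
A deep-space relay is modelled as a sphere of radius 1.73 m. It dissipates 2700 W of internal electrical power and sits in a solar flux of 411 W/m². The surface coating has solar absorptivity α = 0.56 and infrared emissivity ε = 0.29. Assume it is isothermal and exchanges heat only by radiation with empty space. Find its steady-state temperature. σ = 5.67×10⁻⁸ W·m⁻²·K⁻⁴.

At steady state, absorbed solar power + internal power = radiated power.
Absorbed: α·S·A_cross = 0.56·411·9.402 = 2164 W (cross-section πr²).
Total input = 2164 + 2700 = 4864 W.
Radiated: εσ·A_surf·T⁴ with A_surf = 4πr² = 37.61 m².
T⁴ = 4864/(0.29·5.67×10⁻⁸·37.61) = 7.865×10⁹ K⁴.

T ≈ 298 K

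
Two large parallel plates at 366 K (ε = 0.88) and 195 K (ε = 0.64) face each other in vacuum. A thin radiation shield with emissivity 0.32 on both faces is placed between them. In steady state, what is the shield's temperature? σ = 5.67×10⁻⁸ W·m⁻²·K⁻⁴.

T_s ≈ 318 K

In steady state the net flux on the hot side equals that on the cold side.
σ(T₁⁴−T_s⁴)/D₁ = σ(T_s⁴−T₂⁴)/D₂, with D₁ = 1/ε₁+1/ε_s−1 = 3.261, D₂ = 1/ε_s+1/ε₂−1 = 3.688.
Solve for T_s⁴: T_s⁴ = (D₂·T₁⁴ + D₁·T₂⁴)/(D₁+D₂) = 1.020×10¹⁰ K⁴.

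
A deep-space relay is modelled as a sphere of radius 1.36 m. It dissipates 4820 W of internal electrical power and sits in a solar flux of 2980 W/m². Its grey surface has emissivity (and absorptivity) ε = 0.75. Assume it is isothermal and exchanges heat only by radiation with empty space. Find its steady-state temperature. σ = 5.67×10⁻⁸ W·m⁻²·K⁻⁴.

At steady state, absorbed solar power + internal power = radiated power.
Absorbed: α·S·A_cross = 0.75·2980·5.811 = 12990 W (cross-section πr²).
Total input = 12990 + 4820 = 17810 W.
Radiated: εσ·A_surf·T⁴ with A_surf = 4πr² = 23.24 m².
T⁴ = 17810/(0.75·5.67×10⁻⁸·23.24) = 1.802×10¹⁰ K⁴.

T ≈ 366 K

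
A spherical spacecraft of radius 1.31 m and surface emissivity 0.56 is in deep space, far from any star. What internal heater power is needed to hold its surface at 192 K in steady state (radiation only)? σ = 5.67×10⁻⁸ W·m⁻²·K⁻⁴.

P ≈ 931 W

P = εσ·4πr²·T⁴.
4πr² = 21.57 m²; T⁴ = 1.359×10⁹ K⁴.
P = 0.56·5.67×10⁻⁸·21.57·1.359×10⁹.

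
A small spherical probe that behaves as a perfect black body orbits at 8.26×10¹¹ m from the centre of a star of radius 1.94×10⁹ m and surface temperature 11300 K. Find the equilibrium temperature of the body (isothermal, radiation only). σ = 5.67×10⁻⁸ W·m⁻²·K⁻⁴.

The star's surface emits σT_*⁴; at distance d the flux is S = σT_*⁴(R_*/d)².
S = 5.67×10⁻⁸·(11300)⁴·(1.94×10⁹/8.26×10¹¹)² = 5100 W/m².
For an isothermal sphere T⁴ = (1−a)S/(4σ) = 2.249×10¹⁰ K⁴.

T ≈ 387 K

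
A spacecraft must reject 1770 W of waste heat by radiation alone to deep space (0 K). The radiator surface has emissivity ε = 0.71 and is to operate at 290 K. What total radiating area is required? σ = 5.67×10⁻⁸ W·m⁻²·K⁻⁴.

P = εσA T⁴ ⇒ A = P/(εσT⁴).
T⁴ = 7.073×10⁹ K⁴.
A = 1770/(0.71 × 5.67×10⁻⁸ × 7.073×10⁹).

A ≈ 6.22 m²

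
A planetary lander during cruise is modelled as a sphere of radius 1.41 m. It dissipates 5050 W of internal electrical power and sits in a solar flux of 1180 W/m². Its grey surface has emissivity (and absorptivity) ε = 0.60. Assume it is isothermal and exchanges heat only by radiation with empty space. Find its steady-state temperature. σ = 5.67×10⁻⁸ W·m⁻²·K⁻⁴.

T ≈ 325 K

At steady state, absorbed solar power + internal power = radiated power.
Absorbed: α·S·A_cross = 0.60·1180·6.246 = 4422 W (cross-section πr²).
Total input = 4422 + 5050 = 9472 W.
Radiated: εσ·A_surf·T⁴ with A_surf = 4πr² = 24.98 m².
T⁴ = 9472/(0.60·5.67×10⁻⁸·24.98) = 1.114×10¹⁰ K⁴.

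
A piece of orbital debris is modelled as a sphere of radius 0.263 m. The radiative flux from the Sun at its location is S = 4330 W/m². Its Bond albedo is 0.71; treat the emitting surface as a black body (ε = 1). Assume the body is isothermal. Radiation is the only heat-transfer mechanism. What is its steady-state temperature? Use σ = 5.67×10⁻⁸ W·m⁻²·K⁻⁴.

At equilibrium, absorbed power = emitted power.
Absorbing cross-section = πr² = 0.2173 m²; emitting surface = 4πr² = 0.8692 m² (ratio 4).
(1−a)S·A_cross = εσ·A_surf·T⁴  ⇒  T⁴ = (1−a)S/(4σ).
T⁴ = 0.290·4330/(4·5.67×10⁻⁸) = 5.537×10⁹ K⁴.
T = (5.537×10⁹)^(1/4).

T ≈ 273 K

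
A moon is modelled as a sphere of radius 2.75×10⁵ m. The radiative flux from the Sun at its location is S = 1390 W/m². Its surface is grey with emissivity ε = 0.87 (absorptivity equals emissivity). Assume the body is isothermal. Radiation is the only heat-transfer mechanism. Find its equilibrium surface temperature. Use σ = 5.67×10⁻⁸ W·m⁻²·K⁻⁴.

T ≈ 280 K

At equilibrium, absorbed power = emitted power.
Absorbing cross-section = πr² = 2.376×10¹¹ m²; emitting surface = 4πr² = 9.503×10¹¹ m² (ratio 4).
εS·A_cross = εσ·A_surf·T⁴  ⇒  T⁴ = S/(4σ)   (ε cancels).
T⁴ = 1390/(4·5.67×10⁻⁸) = 6.129×10⁹ K⁴.
T = (6.129×10⁹)^(1/4).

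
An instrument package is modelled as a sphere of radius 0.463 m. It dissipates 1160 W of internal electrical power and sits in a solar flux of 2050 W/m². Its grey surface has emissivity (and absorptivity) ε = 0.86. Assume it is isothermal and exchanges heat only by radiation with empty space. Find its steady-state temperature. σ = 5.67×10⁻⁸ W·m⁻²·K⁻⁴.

T ≈ 366 K

At steady state, absorbed solar power + internal power = radiated power.
Absorbed: α·S·A_cross = 0.86·2050·0.6735 = 1187 W (cross-section πr²).
Total input = 1187 + 1160 = 2347 W.
Radiated: εσ·A_surf·T⁴ with A_surf = 4πr² = 2.694 m².
T⁴ = 2347/(0.86·5.67×10⁻⁸·2.694) = 1.787×10¹⁰ K⁴.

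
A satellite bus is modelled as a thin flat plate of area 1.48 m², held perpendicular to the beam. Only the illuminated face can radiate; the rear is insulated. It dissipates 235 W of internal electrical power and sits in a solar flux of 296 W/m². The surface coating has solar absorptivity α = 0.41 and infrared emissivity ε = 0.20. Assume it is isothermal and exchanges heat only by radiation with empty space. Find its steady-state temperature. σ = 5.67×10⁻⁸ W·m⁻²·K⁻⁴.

At steady state, absorbed solar power + internal power = radiated power.
Absorbed: α·S·A_cross = 0.41·296·1.480 = 179.6 W (cross-section A).
Total input = 179.6 + 235 = 414.6 W.
Radiated: εσ·A_surf·T⁴ with A_surf = A = 1.480 m².
T⁴ = 414.6/(0.20·5.67×10⁻⁸·1.480) = 2.470×10¹⁰ K⁴.

T ≈ 396 K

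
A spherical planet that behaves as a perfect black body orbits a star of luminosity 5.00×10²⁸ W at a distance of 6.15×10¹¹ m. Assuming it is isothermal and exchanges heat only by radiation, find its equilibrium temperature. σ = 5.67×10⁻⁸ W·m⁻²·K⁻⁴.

T ≈ 464 K

First find the stellar flux at distance d: S = L/(4πd²) = 5.00×10²⁸/(4π·(6.15×10¹¹)²) = 10520 W/m².
For an isothermal sphere, absorbed (1−a)S·πr² = emitted σ·4πr²·T⁴, so T⁴ = (1−a)S/(4σ).
T⁴ = 1.00·10520/(4·5.67×10⁻⁸) = 4.638×10¹⁰ K⁴.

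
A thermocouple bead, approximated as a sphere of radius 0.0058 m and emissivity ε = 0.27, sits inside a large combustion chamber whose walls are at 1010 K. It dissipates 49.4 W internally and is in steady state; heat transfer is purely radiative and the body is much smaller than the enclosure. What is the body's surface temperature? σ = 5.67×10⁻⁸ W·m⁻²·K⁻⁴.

For a small grey body in a large enclosure, net radiated power = εσA(T⁴ − T_w⁴).
Steady state: P = εσA(T⁴ − T_w⁴) with A = 4πr² = 4.227×10⁻⁴ m².
T⁴ = P/(εσA) + T_w⁴ = 49.4/(0.27·5.67×10⁻⁸·4.227×10⁻⁴) + (1010)⁴
    = 7.633×10¹² + 1.041×10¹² = 8.674×10¹² K⁴.

T ≈ 1720 K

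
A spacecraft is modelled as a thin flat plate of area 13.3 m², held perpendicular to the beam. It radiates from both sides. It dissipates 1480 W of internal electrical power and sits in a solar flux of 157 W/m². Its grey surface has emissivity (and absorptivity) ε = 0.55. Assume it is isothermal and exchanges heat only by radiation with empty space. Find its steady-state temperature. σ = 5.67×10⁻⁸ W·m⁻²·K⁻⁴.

At steady state, absorbed solar power + internal power = radiated power.
Absorbed: α·S·A_cross = 0.55·157·13.30 = 1148 W (cross-section A).
Total input = 1148 + 1480 = 2628 W.
Radiated: εσ·A_surf·T⁴ with A_surf = 2A = 26.60 m².
T⁴ = 2628/(0.55·5.67×10⁻⁸·26.60) = 3.169×10⁹ K⁴.

T ≈ 237 K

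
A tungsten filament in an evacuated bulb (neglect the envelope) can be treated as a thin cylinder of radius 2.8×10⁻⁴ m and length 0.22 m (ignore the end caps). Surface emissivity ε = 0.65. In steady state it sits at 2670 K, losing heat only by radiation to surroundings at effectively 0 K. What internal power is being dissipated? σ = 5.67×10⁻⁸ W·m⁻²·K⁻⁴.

Steady state: P = εσA T⁴.
A = 2πrL = 3.870×10⁻⁴ m²; T⁴ = (2670)⁴ = 5.082×10¹³ K⁴.
P = 0.65 × 5.67×10⁻⁸ × 3.870×10⁻⁴ × 5.082×10¹³.

P ≈ 725 W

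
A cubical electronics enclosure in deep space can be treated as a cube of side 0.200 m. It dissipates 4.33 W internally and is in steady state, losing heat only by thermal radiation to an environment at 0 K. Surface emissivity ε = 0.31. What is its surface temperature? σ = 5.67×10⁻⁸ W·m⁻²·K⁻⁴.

Steady state: internal power = radiated power, P = εσA T⁴.
Radiating area A = 6L² = 0.2400 m².
T⁴ = P/(εσA) = 4.33/(0.31·5.67×10⁻⁸·0.2400) = 1.026×10⁹ K⁴.
T = (1.026×10⁹)^(1/4).

T ≈ 179 K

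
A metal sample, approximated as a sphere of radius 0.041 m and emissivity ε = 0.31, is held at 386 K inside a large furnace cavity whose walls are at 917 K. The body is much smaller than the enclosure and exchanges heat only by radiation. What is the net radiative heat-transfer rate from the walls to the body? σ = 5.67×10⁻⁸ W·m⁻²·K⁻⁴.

For a small grey body in a large enclosure: P_net = εσA(T_body⁴ − T_wall⁴).
A = 4πr² = 0.02112 m²; T_body⁴ − T_wall⁴ = 2.220×10¹⁰ − 7.071×10¹¹ = -6.849×10¹¹ K⁴.
|P_net| = 0.31·5.67×10⁻⁸·0.02112·6.849×10¹¹.

P_net ≈ 254 W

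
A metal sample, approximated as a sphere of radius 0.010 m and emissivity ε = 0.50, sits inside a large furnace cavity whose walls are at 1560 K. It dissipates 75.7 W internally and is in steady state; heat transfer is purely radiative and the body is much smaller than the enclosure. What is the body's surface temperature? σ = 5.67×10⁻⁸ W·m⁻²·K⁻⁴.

For a small grey body in a large enclosure, net radiated power = εσA(T⁴ − T_w⁴).
Steady state: P = εσA(T⁴ − T_w⁴) with A = 4πr² = 0.001257 m².
T⁴ = P/(εσA) + T_w⁴ = 75.7/(0.50·5.67×10⁻⁸·0.001257) + (1560)⁴
    = 2.125×10¹² + 5.922×10¹² = 8.047×10¹² K⁴.

T ≈ 1680 K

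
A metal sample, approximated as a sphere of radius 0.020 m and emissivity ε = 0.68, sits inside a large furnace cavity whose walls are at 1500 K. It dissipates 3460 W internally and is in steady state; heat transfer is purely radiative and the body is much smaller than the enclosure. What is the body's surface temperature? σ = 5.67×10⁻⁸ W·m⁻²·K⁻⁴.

T ≈ 2190 K

For a small grey body in a large enclosure, net radiated power = εσA(T⁴ − T_w⁴).
Steady state: P = εσA(T⁴ − T_w⁴) with A = 4πr² = 0.005027 m².
T⁴ = P/(εσA) + T_w⁴ = 3460/(0.68·5.67×10⁻⁸·0.005027) + (1500)⁴
    = 1.785×10¹³ + 5.062×10¹² = 2.292×10¹³ K⁴.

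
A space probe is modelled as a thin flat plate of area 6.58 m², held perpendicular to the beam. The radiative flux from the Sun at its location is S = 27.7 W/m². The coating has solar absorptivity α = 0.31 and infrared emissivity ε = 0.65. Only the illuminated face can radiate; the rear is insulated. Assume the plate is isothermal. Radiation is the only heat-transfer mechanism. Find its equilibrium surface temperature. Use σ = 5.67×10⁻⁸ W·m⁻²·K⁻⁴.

T ≈ 124 K

At equilibrium, absorbed power = emitted power.
Absorbing cross-section = A = 6.580 m²; emitting surface = A = 6.580 m² (ratio 1).
αS·A_cross = εσ·A_surf·T⁴  ⇒  T⁴ = αS/(ε·1σ).
T⁴ = 0.310·27.7/(0.65·1·5.67×10⁻⁸) = 2.330×10⁸ K⁴.
T = (2.330×10⁸)^(1/4).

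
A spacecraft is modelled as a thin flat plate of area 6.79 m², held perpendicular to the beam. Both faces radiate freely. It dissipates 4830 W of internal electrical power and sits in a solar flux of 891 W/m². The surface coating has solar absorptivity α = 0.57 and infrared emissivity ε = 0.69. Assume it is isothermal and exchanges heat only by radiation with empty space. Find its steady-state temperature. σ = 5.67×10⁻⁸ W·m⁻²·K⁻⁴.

At steady state, absorbed solar power + internal power = radiated power.
Absorbed: α·S·A_cross = 0.57·891·6.790 = 3448 W (cross-section A).
Total input = 3448 + 4830 = 8278 W.
Radiated: εσ·A_surf·T⁴ with A_surf = 2A = 13.58 m².
T⁴ = 8278/(0.69·5.67×10⁻⁸·13.58) = 1.558×10¹⁰ K⁴.

T ≈ 353 K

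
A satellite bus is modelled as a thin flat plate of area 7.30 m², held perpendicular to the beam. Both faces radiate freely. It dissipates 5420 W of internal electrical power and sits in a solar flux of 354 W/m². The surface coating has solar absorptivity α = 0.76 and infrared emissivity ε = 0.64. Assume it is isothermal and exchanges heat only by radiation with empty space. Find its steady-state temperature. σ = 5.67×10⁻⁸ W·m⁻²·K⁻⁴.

At steady state, absorbed solar power + internal power = radiated power.
Absorbed: α·S·A_cross = 0.76·354·7.300 = 1964 W (cross-section A).
Total input = 1964 + 5420 = 7384 W.
Radiated: εσ·A_surf·T⁴ with A_surf = 2A = 14.60 m².
T⁴ = 7384/(0.64·5.67×10⁻⁸·14.60) = 1.394×10¹⁰ K⁴.

T ≈ 344 K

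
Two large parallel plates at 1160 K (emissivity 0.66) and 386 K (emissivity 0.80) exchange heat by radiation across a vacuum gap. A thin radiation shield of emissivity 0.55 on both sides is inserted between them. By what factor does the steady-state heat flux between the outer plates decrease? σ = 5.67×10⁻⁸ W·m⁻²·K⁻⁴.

Without shield: q₀ = σΔ(T⁴)/(1/ε₁+1/ε₂−1) with denominator 1.765.
With shield the two gaps are in series; the resistances add: (1/ε₁+1/ε_s−1)+(1/ε_s+1/ε₂−1) = 2.333+2.068 = 4.402.
Heat-flux ratio q₀/q = 4.402/1.765.

factor ≈ 2.49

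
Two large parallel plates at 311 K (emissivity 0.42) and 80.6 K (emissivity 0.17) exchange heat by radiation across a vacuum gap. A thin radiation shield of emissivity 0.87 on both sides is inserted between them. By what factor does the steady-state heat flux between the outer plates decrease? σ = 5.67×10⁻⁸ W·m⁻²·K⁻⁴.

factor ≈ 1.18

Without shield: q₀ = σΔ(T⁴)/(1/ε₁+1/ε₂−1) with denominator 7.263.
With shield the two gaps are in series; the resistances add: (1/ε₁+1/ε_s−1)+(1/ε_s+1/ε₂−1) = 2.530+6.032 = 8.562.
Heat-flux ratio q₀/q = 8.562/7.263.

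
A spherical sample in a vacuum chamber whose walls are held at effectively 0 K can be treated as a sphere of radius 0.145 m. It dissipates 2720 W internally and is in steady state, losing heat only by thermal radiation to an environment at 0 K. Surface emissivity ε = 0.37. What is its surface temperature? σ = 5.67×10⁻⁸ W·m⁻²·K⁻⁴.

Steady state: internal power = radiated power, P = εσA T⁴.
Radiating area A = 4πr² = 0.2642 m².
T⁴ = P/(εσA) = 2720/(0.37·5.67×10⁻⁸·0.2642) = 4.907×10¹¹ K⁴.
T = (4.907×10¹¹)^(1/4).

T ≈ 837 K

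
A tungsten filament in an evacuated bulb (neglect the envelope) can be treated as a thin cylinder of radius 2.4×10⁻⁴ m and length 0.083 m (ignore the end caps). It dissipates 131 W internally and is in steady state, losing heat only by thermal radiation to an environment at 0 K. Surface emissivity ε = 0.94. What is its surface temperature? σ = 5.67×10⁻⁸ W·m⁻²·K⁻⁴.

T ≈ 2110 K

Steady state: internal power = radiated power, P = εσA T⁴.
Radiating area A = 2πrL = 1.252×10⁻⁴ m².
T⁴ = P/(εσA) = 131/(0.94·5.67×10⁻⁸·1.252×10⁻⁴) = 1.964×10¹³ K⁴.
T = (1.964×10¹³)^(1/4).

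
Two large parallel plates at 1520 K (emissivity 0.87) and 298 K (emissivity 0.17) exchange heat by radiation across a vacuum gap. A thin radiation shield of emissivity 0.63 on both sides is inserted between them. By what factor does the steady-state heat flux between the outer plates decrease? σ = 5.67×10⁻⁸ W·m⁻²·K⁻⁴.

Without shield: q₀ = σΔ(T⁴)/(1/ε₁+1/ε₂−1) with denominator 6.032.
With shield the two gaps are in series; the resistances add: (1/ε₁+1/ε_s−1)+(1/ε_s+1/ε₂−1) = 1.737+6.470 = 8.206.
Heat-flux ratio q₀/q = 8.206/6.032.

factor ≈ 1.36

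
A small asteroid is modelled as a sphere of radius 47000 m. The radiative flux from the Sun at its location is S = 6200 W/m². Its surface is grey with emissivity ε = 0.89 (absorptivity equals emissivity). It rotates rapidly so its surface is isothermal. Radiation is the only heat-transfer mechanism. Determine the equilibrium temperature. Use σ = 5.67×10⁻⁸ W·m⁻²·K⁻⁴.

T ≈ 407 K

At equilibrium, absorbed power = emitted power.
Absorbing cross-section = πr² = 6.940×10⁹ m²; emitting surface = 4πr² = 2.776×10¹⁰ m² (ratio 4).
εS·A_cross = εσ·A_surf·T⁴  ⇒  T⁴ = S/(4σ)   (ε cancels).
T⁴ = 6200/(4·5.67×10⁻⁸) = 2.734×10¹⁰ K⁴.
T = (2.734×10¹⁰)^(1/4).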